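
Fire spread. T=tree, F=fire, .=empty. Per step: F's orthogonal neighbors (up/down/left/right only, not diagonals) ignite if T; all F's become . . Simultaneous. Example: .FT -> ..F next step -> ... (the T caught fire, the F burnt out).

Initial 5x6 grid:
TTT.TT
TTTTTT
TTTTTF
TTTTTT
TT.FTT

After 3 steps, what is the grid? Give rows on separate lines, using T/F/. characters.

Step 1: 5 trees catch fire, 2 burn out
  TTT.TT
  TTTTTF
  TTTTF.
  TTTFTF
  TT..FT
Step 2: 6 trees catch fire, 5 burn out
  TTT.TF
  TTTTF.
  TTTF..
  TTF.F.
  TT...F
Step 3: 4 trees catch fire, 6 burn out
  TTT.F.
  TTTF..
  TTF...
  TF....
  TT....

TTT.F.
TTTF..
TTF...
TF....
TT....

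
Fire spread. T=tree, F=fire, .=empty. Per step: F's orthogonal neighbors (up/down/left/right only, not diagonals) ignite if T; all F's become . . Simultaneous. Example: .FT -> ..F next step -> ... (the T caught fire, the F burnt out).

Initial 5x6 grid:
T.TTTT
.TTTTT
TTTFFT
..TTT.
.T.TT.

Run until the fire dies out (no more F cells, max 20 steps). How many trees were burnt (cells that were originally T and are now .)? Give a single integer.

Answer: 18

Derivation:
Step 1: +6 fires, +2 burnt (F count now 6)
Step 2: +8 fires, +6 burnt (F count now 8)
Step 3: +4 fires, +8 burnt (F count now 4)
Step 4: +0 fires, +4 burnt (F count now 0)
Fire out after step 4
Initially T: 20, now '.': 28
Total burnt (originally-T cells now '.'): 18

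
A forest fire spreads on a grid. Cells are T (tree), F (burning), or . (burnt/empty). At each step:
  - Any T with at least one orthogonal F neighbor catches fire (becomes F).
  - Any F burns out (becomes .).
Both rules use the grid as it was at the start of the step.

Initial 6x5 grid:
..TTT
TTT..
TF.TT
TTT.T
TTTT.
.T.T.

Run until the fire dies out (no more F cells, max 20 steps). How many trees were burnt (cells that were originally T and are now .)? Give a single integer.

Step 1: +3 fires, +1 burnt (F count now 3)
Step 2: +5 fires, +3 burnt (F count now 5)
Step 3: +4 fires, +5 burnt (F count now 4)
Step 4: +2 fires, +4 burnt (F count now 2)
Step 5: +2 fires, +2 burnt (F count now 2)
Step 6: +0 fires, +2 burnt (F count now 0)
Fire out after step 6
Initially T: 19, now '.': 27
Total burnt (originally-T cells now '.'): 16

Answer: 16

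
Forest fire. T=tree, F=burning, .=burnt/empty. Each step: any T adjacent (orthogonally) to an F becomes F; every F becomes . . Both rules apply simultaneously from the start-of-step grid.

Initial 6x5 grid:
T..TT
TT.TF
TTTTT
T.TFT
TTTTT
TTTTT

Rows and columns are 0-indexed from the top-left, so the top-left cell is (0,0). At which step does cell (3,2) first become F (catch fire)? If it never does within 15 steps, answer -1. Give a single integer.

Step 1: cell (3,2)='F' (+7 fires, +2 burnt)
  -> target ignites at step 1
Step 2: cell (3,2)='.' (+5 fires, +7 burnt)
Step 3: cell (3,2)='.' (+4 fires, +5 burnt)
Step 4: cell (3,2)='.' (+4 fires, +4 burnt)
Step 5: cell (3,2)='.' (+3 fires, +4 burnt)
Step 6: cell (3,2)='.' (+1 fires, +3 burnt)
Step 7: cell (3,2)='.' (+0 fires, +1 burnt)
  fire out at step 7

1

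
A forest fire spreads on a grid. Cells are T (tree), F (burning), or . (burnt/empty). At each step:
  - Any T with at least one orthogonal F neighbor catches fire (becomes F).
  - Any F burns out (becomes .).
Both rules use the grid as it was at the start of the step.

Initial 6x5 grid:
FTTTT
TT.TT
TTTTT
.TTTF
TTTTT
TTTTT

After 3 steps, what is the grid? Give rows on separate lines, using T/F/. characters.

Step 1: 5 trees catch fire, 2 burn out
  .FTTT
  FT.TT
  TTTTF
  .TTF.
  TTTTF
  TTTTT
Step 2: 8 trees catch fire, 5 burn out
  ..FTT
  .F.TF
  FTTF.
  .TF..
  TTTF.
  TTTTF
Step 3: 8 trees catch fire, 8 burn out
  ...FF
  ...F.
  .FF..
  .F...
  TTF..
  TTTF.

...FF
...F.
.FF..
.F...
TTF..
TTTF.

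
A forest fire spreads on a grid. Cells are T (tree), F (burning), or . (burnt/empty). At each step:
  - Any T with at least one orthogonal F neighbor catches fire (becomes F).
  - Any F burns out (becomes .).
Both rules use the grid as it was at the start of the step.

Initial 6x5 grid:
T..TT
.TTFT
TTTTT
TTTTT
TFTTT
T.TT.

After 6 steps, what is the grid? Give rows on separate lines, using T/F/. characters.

Step 1: 7 trees catch fire, 2 burn out
  T..FT
  .TF.F
  TTTFT
  TFTTT
  F.FTT
  T.TT.
Step 2: 11 trees catch fire, 7 burn out
  T...F
  .F...
  TFF.F
  F.FFT
  ...FT
  F.FT.
Step 3: 4 trees catch fire, 11 burn out
  T....
  .....
  F....
  ....F
  ....F
  ...F.
Step 4: 0 trees catch fire, 4 burn out
  T....
  .....
  .....
  .....
  .....
  .....
Step 5: 0 trees catch fire, 0 burn out
  T....
  .....
  .....
  .....
  .....
  .....
Step 6: 0 trees catch fire, 0 burn out
  T....
  .....
  .....
  .....
  .....
  .....

T....
.....
.....
.....
.....
.....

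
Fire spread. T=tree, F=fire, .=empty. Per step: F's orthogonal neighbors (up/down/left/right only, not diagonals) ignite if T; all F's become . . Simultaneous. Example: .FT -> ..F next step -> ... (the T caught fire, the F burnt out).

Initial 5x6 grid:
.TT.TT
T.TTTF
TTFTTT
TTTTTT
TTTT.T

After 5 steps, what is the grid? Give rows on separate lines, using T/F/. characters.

Step 1: 7 trees catch fire, 2 burn out
  .TT.TF
  T.FTF.
  TF.FTF
  TTFTTT
  TTTT.T
Step 2: 9 trees catch fire, 7 burn out
  .TF.F.
  T..F..
  F...F.
  TF.FTF
  TTFT.T
Step 3: 7 trees catch fire, 9 burn out
  .F....
  F.....
  ......
  F...F.
  TF.F.F
Step 4: 1 trees catch fire, 7 burn out
  ......
  ......
  ......
  ......
  F.....
Step 5: 0 trees catch fire, 1 burn out
  ......
  ......
  ......
  ......
  ......

......
......
......
......
......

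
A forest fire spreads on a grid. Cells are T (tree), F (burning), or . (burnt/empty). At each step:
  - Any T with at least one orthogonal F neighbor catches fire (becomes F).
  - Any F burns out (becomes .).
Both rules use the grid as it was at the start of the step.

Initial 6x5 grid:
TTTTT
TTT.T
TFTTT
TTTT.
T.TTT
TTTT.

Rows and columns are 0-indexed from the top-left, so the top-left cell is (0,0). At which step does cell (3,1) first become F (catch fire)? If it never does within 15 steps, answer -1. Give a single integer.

Step 1: cell (3,1)='F' (+4 fires, +1 burnt)
  -> target ignites at step 1
Step 2: cell (3,1)='.' (+6 fires, +4 burnt)
Step 3: cell (3,1)='.' (+6 fires, +6 burnt)
Step 4: cell (3,1)='.' (+5 fires, +6 burnt)
Step 5: cell (3,1)='.' (+4 fires, +5 burnt)
Step 6: cell (3,1)='.' (+0 fires, +4 burnt)
  fire out at step 6

1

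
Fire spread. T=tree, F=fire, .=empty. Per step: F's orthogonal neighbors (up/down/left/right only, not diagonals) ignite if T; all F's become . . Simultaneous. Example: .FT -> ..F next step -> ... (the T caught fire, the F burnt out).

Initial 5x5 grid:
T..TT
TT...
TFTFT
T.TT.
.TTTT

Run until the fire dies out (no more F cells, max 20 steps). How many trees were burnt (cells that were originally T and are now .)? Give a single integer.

Answer: 13

Derivation:
Step 1: +5 fires, +2 burnt (F count now 5)
Step 2: +4 fires, +5 burnt (F count now 4)
Step 3: +3 fires, +4 burnt (F count now 3)
Step 4: +1 fires, +3 burnt (F count now 1)
Step 5: +0 fires, +1 burnt (F count now 0)
Fire out after step 5
Initially T: 15, now '.': 23
Total burnt (originally-T cells now '.'): 13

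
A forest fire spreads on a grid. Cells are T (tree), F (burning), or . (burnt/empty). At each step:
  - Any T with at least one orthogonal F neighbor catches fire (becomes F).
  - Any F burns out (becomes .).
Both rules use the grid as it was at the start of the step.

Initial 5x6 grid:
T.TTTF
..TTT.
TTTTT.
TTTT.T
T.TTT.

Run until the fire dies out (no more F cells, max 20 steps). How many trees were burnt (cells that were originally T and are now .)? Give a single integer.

Answer: 19

Derivation:
Step 1: +1 fires, +1 burnt (F count now 1)
Step 2: +2 fires, +1 burnt (F count now 2)
Step 3: +3 fires, +2 burnt (F count now 3)
Step 4: +2 fires, +3 burnt (F count now 2)
Step 5: +2 fires, +2 burnt (F count now 2)
Step 6: +3 fires, +2 burnt (F count now 3)
Step 7: +4 fires, +3 burnt (F count now 4)
Step 8: +1 fires, +4 burnt (F count now 1)
Step 9: +1 fires, +1 burnt (F count now 1)
Step 10: +0 fires, +1 burnt (F count now 0)
Fire out after step 10
Initially T: 21, now '.': 28
Total burnt (originally-T cells now '.'): 19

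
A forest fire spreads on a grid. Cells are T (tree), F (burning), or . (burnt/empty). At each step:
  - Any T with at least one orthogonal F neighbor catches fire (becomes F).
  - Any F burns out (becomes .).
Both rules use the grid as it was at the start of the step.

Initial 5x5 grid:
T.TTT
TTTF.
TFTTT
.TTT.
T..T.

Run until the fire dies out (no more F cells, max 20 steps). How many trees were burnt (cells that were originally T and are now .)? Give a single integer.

Step 1: +7 fires, +2 burnt (F count now 7)
Step 2: +6 fires, +7 burnt (F count now 6)
Step 3: +2 fires, +6 burnt (F count now 2)
Step 4: +0 fires, +2 burnt (F count now 0)
Fire out after step 4
Initially T: 16, now '.': 24
Total burnt (originally-T cells now '.'): 15

Answer: 15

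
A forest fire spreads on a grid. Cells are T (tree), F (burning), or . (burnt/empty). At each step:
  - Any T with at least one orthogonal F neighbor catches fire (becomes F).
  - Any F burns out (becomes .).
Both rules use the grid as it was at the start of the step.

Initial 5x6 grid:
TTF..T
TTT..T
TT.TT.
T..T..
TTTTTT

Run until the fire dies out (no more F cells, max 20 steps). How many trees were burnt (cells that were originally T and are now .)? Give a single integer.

Step 1: +2 fires, +1 burnt (F count now 2)
Step 2: +2 fires, +2 burnt (F count now 2)
Step 3: +2 fires, +2 burnt (F count now 2)
Step 4: +1 fires, +2 burnt (F count now 1)
Step 5: +1 fires, +1 burnt (F count now 1)
Step 6: +1 fires, +1 burnt (F count now 1)
Step 7: +1 fires, +1 burnt (F count now 1)
Step 8: +1 fires, +1 burnt (F count now 1)
Step 9: +1 fires, +1 burnt (F count now 1)
Step 10: +2 fires, +1 burnt (F count now 2)
Step 11: +2 fires, +2 burnt (F count now 2)
Step 12: +1 fires, +2 burnt (F count now 1)
Step 13: +0 fires, +1 burnt (F count now 0)
Fire out after step 13
Initially T: 19, now '.': 28
Total burnt (originally-T cells now '.'): 17

Answer: 17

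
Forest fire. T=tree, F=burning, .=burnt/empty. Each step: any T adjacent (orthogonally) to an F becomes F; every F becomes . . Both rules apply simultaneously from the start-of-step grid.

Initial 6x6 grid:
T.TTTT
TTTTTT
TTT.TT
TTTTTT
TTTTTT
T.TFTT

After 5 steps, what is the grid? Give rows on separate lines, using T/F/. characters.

Step 1: 3 trees catch fire, 1 burn out
  T.TTTT
  TTTTTT
  TTT.TT
  TTTTTT
  TTTFTT
  T.F.FT
Step 2: 4 trees catch fire, 3 burn out
  T.TTTT
  TTTTTT
  TTT.TT
  TTTFTT
  TTF.FT
  T....F
Step 3: 4 trees catch fire, 4 burn out
  T.TTTT
  TTTTTT
  TTT.TT
  TTF.FT
  TF...F
  T.....
Step 4: 5 trees catch fire, 4 burn out
  T.TTTT
  TTTTTT
  TTF.FT
  TF...F
  F.....
  T.....
Step 5: 6 trees catch fire, 5 burn out
  T.TTTT
  TTFTFT
  TF...F
  F.....
  ......
  F.....

T.TTTT
TTFTFT
TF...F
F.....
......
F.....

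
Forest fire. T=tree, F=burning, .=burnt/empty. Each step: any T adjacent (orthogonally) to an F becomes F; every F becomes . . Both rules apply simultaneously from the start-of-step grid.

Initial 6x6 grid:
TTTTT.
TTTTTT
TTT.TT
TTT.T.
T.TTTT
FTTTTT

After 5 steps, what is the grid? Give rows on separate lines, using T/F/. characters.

Step 1: 2 trees catch fire, 1 burn out
  TTTTT.
  TTTTTT
  TTT.TT
  TTT.T.
  F.TTTT
  .FTTTT
Step 2: 2 trees catch fire, 2 burn out
  TTTTT.
  TTTTTT
  TTT.TT
  FTT.T.
  ..TTTT
  ..FTTT
Step 3: 4 trees catch fire, 2 burn out
  TTTTT.
  TTTTTT
  FTT.TT
  .FT.T.
  ..FTTT
  ...FTT
Step 4: 5 trees catch fire, 4 burn out
  TTTTT.
  FTTTTT
  .FT.TT
  ..F.T.
  ...FTT
  ....FT
Step 5: 5 trees catch fire, 5 burn out
  FTTTT.
  .FTTTT
  ..F.TT
  ....T.
  ....FT
  .....F

FTTTT.
.FTTTT
..F.TT
....T.
....FT
.....F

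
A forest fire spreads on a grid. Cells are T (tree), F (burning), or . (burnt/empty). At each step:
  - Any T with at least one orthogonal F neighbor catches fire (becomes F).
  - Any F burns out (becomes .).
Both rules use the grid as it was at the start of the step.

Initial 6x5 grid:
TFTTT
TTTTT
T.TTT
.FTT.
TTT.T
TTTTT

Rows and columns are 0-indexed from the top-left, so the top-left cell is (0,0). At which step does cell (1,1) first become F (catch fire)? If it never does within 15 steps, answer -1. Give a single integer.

Step 1: cell (1,1)='F' (+5 fires, +2 burnt)
  -> target ignites at step 1
Step 2: cell (1,1)='.' (+8 fires, +5 burnt)
Step 3: cell (1,1)='.' (+6 fires, +8 burnt)
Step 4: cell (1,1)='.' (+3 fires, +6 burnt)
Step 5: cell (1,1)='.' (+1 fires, +3 burnt)
Step 6: cell (1,1)='.' (+1 fires, +1 burnt)
Step 7: cell (1,1)='.' (+0 fires, +1 burnt)
  fire out at step 7

1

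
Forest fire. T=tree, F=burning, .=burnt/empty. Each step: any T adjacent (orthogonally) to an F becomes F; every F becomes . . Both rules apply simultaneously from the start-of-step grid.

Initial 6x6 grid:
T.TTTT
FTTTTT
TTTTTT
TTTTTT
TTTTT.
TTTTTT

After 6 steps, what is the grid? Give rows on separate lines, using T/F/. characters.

Step 1: 3 trees catch fire, 1 burn out
  F.TTTT
  .FTTTT
  FTTTTT
  TTTTTT
  TTTTT.
  TTTTTT
Step 2: 3 trees catch fire, 3 burn out
  ..TTTT
  ..FTTT
  .FTTTT
  FTTTTT
  TTTTT.
  TTTTTT
Step 3: 5 trees catch fire, 3 burn out
  ..FTTT
  ...FTT
  ..FTTT
  .FTTTT
  FTTTT.
  TTTTTT
Step 4: 6 trees catch fire, 5 burn out
  ...FTT
  ....FT
  ...FTT
  ..FTTT
  .FTTT.
  FTTTTT
Step 5: 6 trees catch fire, 6 burn out
  ....FT
  .....F
  ....FT
  ...FTT
  ..FTT.
  .FTTTT
Step 6: 5 trees catch fire, 6 burn out
  .....F
  ......
  .....F
  ....FT
  ...FT.
  ..FTTT

.....F
......
.....F
....FT
...FT.
..FTTT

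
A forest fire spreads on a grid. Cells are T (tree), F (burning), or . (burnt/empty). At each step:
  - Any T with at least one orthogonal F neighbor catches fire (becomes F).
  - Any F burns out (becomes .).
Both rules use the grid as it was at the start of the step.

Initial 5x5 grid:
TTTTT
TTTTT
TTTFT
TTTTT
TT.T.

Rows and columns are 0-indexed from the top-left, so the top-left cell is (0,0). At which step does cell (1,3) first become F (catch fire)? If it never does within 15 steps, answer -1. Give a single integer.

Step 1: cell (1,3)='F' (+4 fires, +1 burnt)
  -> target ignites at step 1
Step 2: cell (1,3)='.' (+7 fires, +4 burnt)
Step 3: cell (1,3)='.' (+5 fires, +7 burnt)
Step 4: cell (1,3)='.' (+4 fires, +5 burnt)
Step 5: cell (1,3)='.' (+2 fires, +4 burnt)
Step 6: cell (1,3)='.' (+0 fires, +2 burnt)
  fire out at step 6

1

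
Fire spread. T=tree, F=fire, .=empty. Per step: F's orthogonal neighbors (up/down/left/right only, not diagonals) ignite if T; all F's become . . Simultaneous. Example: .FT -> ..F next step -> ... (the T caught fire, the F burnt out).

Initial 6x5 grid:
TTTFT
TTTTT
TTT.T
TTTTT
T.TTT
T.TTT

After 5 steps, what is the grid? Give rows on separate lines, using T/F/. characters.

Step 1: 3 trees catch fire, 1 burn out
  TTF.F
  TTTFT
  TTT.T
  TTTTT
  T.TTT
  T.TTT
Step 2: 3 trees catch fire, 3 burn out
  TF...
  TTF.F
  TTT.T
  TTTTT
  T.TTT
  T.TTT
Step 3: 4 trees catch fire, 3 burn out
  F....
  TF...
  TTF.F
  TTTTT
  T.TTT
  T.TTT
Step 4: 4 trees catch fire, 4 burn out
  .....
  F....
  TF...
  TTFTF
  T.TTT
  T.TTT
Step 5: 5 trees catch fire, 4 burn out
  .....
  .....
  F....
  TF.F.
  T.FTF
  T.TTT

.....
.....
F....
TF.F.
T.FTF
T.TTT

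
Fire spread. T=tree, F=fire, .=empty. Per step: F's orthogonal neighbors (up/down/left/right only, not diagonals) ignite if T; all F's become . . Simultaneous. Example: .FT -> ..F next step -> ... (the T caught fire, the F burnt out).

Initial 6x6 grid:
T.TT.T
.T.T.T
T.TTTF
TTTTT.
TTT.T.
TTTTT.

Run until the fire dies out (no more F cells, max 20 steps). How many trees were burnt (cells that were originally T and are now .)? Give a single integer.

Step 1: +2 fires, +1 burnt (F count now 2)
Step 2: +3 fires, +2 burnt (F count now 3)
Step 3: +4 fires, +3 burnt (F count now 4)
Step 4: +3 fires, +4 burnt (F count now 3)
Step 5: +4 fires, +3 burnt (F count now 4)
Step 6: +3 fires, +4 burnt (F count now 3)
Step 7: +3 fires, +3 burnt (F count now 3)
Step 8: +1 fires, +3 burnt (F count now 1)
Step 9: +0 fires, +1 burnt (F count now 0)
Fire out after step 9
Initially T: 25, now '.': 34
Total burnt (originally-T cells now '.'): 23

Answer: 23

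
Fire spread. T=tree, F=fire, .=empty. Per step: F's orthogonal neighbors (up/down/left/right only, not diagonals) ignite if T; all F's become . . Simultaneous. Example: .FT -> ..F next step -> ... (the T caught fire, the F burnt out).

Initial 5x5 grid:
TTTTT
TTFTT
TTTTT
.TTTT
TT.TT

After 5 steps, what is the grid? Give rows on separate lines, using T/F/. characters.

Step 1: 4 trees catch fire, 1 burn out
  TTFTT
  TF.FT
  TTFTT
  .TTTT
  TT.TT
Step 2: 7 trees catch fire, 4 burn out
  TF.FT
  F...F
  TF.FT
  .TFTT
  TT.TT
Step 3: 6 trees catch fire, 7 burn out
  F...F
  .....
  F...F
  .F.FT
  TT.TT
Step 4: 3 trees catch fire, 6 burn out
  .....
  .....
  .....
  ....F
  TF.FT
Step 5: 2 trees catch fire, 3 burn out
  .....
  .....
  .....
  .....
  F...F

.....
.....
.....
.....
F...F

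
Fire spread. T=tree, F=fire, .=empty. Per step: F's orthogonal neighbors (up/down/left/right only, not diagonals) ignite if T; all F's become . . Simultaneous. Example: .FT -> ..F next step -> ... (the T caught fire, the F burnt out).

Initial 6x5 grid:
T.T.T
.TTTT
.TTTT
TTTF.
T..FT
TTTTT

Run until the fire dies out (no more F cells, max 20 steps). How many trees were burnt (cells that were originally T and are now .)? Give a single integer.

Step 1: +4 fires, +2 burnt (F count now 4)
Step 2: +6 fires, +4 burnt (F count now 6)
Step 3: +5 fires, +6 burnt (F count now 5)
Step 4: +5 fires, +5 burnt (F count now 5)
Step 5: +0 fires, +5 burnt (F count now 0)
Fire out after step 5
Initially T: 21, now '.': 29
Total burnt (originally-T cells now '.'): 20

Answer: 20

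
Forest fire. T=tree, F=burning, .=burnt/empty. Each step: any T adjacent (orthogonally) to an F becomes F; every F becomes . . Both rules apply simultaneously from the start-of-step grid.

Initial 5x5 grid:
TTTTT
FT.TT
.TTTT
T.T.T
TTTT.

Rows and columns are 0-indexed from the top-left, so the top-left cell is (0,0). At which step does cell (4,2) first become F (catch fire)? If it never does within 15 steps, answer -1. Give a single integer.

Step 1: cell (4,2)='T' (+2 fires, +1 burnt)
Step 2: cell (4,2)='T' (+2 fires, +2 burnt)
Step 3: cell (4,2)='T' (+2 fires, +2 burnt)
Step 4: cell (4,2)='T' (+3 fires, +2 burnt)
Step 5: cell (4,2)='F' (+4 fires, +3 burnt)
  -> target ignites at step 5
Step 6: cell (4,2)='.' (+4 fires, +4 burnt)
Step 7: cell (4,2)='.' (+1 fires, +4 burnt)
Step 8: cell (4,2)='.' (+1 fires, +1 burnt)
Step 9: cell (4,2)='.' (+0 fires, +1 burnt)
  fire out at step 9

5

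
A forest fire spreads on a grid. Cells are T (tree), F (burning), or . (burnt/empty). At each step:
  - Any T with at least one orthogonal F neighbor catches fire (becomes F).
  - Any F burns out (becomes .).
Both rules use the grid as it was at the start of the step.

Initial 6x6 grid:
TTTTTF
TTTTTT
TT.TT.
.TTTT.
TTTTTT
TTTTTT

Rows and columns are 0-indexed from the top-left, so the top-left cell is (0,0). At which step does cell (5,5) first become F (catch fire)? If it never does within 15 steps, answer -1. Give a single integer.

Step 1: cell (5,5)='T' (+2 fires, +1 burnt)
Step 2: cell (5,5)='T' (+2 fires, +2 burnt)
Step 3: cell (5,5)='T' (+3 fires, +2 burnt)
Step 4: cell (5,5)='T' (+4 fires, +3 burnt)
Step 5: cell (5,5)='T' (+4 fires, +4 burnt)
Step 6: cell (5,5)='T' (+6 fires, +4 burnt)
Step 7: cell (5,5)='F' (+5 fires, +6 burnt)
  -> target ignites at step 7
Step 8: cell (5,5)='.' (+2 fires, +5 burnt)
Step 9: cell (5,5)='.' (+2 fires, +2 burnt)
Step 10: cell (5,5)='.' (+1 fires, +2 burnt)
Step 11: cell (5,5)='.' (+0 fires, +1 burnt)
  fire out at step 11

7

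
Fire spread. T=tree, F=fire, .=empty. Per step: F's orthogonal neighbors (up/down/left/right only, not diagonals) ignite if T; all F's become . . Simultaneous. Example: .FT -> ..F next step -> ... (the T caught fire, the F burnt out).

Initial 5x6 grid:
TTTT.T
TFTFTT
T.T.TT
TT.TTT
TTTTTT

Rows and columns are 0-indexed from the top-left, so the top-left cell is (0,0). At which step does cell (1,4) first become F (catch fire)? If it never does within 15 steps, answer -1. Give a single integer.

Step 1: cell (1,4)='F' (+5 fires, +2 burnt)
  -> target ignites at step 1
Step 2: cell (1,4)='.' (+6 fires, +5 burnt)
Step 3: cell (1,4)='.' (+4 fires, +6 burnt)
Step 4: cell (1,4)='.' (+5 fires, +4 burnt)
Step 5: cell (1,4)='.' (+3 fires, +5 burnt)
Step 6: cell (1,4)='.' (+1 fires, +3 burnt)
Step 7: cell (1,4)='.' (+0 fires, +1 burnt)
  fire out at step 7

1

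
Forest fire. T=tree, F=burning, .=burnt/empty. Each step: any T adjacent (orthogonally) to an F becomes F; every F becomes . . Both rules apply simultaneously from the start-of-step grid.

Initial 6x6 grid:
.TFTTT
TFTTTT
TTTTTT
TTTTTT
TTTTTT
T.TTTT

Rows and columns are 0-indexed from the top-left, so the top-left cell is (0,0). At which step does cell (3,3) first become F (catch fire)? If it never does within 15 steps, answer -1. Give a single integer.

Step 1: cell (3,3)='T' (+5 fires, +2 burnt)
Step 2: cell (3,3)='T' (+5 fires, +5 burnt)
Step 3: cell (3,3)='T' (+6 fires, +5 burnt)
Step 4: cell (3,3)='F' (+5 fires, +6 burnt)
  -> target ignites at step 4
Step 5: cell (3,3)='.' (+5 fires, +5 burnt)
Step 6: cell (3,3)='.' (+3 fires, +5 burnt)
Step 7: cell (3,3)='.' (+2 fires, +3 burnt)
Step 8: cell (3,3)='.' (+1 fires, +2 burnt)
Step 9: cell (3,3)='.' (+0 fires, +1 burnt)
  fire out at step 9

4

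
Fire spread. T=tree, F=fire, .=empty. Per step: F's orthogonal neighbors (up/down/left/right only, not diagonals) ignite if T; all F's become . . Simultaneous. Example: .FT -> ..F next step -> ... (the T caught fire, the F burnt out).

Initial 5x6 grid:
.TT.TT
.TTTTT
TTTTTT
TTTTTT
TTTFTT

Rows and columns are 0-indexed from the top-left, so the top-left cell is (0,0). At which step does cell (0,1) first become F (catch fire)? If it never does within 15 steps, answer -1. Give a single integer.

Step 1: cell (0,1)='T' (+3 fires, +1 burnt)
Step 2: cell (0,1)='T' (+5 fires, +3 burnt)
Step 3: cell (0,1)='T' (+6 fires, +5 burnt)
Step 4: cell (0,1)='T' (+5 fires, +6 burnt)
Step 5: cell (0,1)='T' (+5 fires, +5 burnt)
Step 6: cell (0,1)='F' (+2 fires, +5 burnt)
  -> target ignites at step 6
Step 7: cell (0,1)='.' (+0 fires, +2 burnt)
  fire out at step 7

6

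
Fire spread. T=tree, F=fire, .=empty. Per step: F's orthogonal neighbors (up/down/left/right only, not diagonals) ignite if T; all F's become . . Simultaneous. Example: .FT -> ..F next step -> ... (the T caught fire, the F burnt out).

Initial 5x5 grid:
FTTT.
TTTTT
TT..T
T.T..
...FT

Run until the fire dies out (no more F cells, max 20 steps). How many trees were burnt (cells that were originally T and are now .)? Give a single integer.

Step 1: +3 fires, +2 burnt (F count now 3)
Step 2: +3 fires, +3 burnt (F count now 3)
Step 3: +4 fires, +3 burnt (F count now 4)
Step 4: +1 fires, +4 burnt (F count now 1)
Step 5: +1 fires, +1 burnt (F count now 1)
Step 6: +1 fires, +1 burnt (F count now 1)
Step 7: +0 fires, +1 burnt (F count now 0)
Fire out after step 7
Initially T: 14, now '.': 24
Total burnt (originally-T cells now '.'): 13

Answer: 13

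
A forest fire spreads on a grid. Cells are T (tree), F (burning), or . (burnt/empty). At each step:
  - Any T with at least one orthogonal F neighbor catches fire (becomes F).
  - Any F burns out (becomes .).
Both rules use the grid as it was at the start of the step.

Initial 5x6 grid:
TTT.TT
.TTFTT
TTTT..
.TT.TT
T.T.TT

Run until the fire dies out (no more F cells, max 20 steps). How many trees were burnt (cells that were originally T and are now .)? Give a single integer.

Step 1: +3 fires, +1 burnt (F count now 3)
Step 2: +5 fires, +3 burnt (F count now 5)
Step 3: +4 fires, +5 burnt (F count now 4)
Step 4: +4 fires, +4 burnt (F count now 4)
Step 5: +0 fires, +4 burnt (F count now 0)
Fire out after step 5
Initially T: 21, now '.': 25
Total burnt (originally-T cells now '.'): 16

Answer: 16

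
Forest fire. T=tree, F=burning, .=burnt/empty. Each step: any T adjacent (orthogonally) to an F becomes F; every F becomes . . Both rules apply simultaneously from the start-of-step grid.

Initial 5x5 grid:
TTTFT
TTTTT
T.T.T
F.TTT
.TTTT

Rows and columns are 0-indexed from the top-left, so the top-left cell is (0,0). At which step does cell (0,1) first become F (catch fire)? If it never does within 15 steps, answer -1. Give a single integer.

Step 1: cell (0,1)='T' (+4 fires, +2 burnt)
Step 2: cell (0,1)='F' (+4 fires, +4 burnt)
  -> target ignites at step 2
Step 3: cell (0,1)='.' (+4 fires, +4 burnt)
Step 4: cell (0,1)='.' (+2 fires, +4 burnt)
Step 5: cell (0,1)='.' (+3 fires, +2 burnt)
Step 6: cell (0,1)='.' (+2 fires, +3 burnt)
Step 7: cell (0,1)='.' (+0 fires, +2 burnt)
  fire out at step 7

2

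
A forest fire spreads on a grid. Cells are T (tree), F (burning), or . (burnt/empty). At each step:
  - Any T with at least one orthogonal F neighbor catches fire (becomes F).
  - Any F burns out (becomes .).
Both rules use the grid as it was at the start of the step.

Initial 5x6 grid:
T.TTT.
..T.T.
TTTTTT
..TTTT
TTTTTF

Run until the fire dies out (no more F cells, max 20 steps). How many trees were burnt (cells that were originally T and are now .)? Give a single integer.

Step 1: +2 fires, +1 burnt (F count now 2)
Step 2: +3 fires, +2 burnt (F count now 3)
Step 3: +3 fires, +3 burnt (F count now 3)
Step 4: +4 fires, +3 burnt (F count now 4)
Step 5: +3 fires, +4 burnt (F count now 3)
Step 6: +3 fires, +3 burnt (F count now 3)
Step 7: +2 fires, +3 burnt (F count now 2)
Step 8: +0 fires, +2 burnt (F count now 0)
Fire out after step 8
Initially T: 21, now '.': 29
Total burnt (originally-T cells now '.'): 20

Answer: 20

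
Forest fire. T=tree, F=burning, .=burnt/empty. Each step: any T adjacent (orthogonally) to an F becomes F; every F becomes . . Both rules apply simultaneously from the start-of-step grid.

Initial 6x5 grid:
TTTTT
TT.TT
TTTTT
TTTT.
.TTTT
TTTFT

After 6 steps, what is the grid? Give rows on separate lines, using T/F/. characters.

Step 1: 3 trees catch fire, 1 burn out
  TTTTT
  TT.TT
  TTTTT
  TTTT.
  .TTFT
  TTF.F
Step 2: 4 trees catch fire, 3 burn out
  TTTTT
  TT.TT
  TTTTT
  TTTF.
  .TF.F
  TF...
Step 3: 4 trees catch fire, 4 burn out
  TTTTT
  TT.TT
  TTTFT
  TTF..
  .F...
  F....
Step 4: 4 trees catch fire, 4 burn out
  TTTTT
  TT.FT
  TTF.F
  TF...
  .....
  .....
Step 5: 4 trees catch fire, 4 burn out
  TTTFT
  TT..F
  TF...
  F....
  .....
  .....
Step 6: 4 trees catch fire, 4 burn out
  TTF.F
  TF...
  F....
  .....
  .....
  .....

TTF.F
TF...
F....
.....
.....
.....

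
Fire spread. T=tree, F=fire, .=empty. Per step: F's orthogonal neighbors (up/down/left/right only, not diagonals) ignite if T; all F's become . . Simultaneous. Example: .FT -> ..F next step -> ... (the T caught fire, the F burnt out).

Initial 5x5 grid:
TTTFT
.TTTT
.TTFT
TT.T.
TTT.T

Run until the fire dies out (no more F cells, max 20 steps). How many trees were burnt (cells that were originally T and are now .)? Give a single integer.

Answer: 17

Derivation:
Step 1: +6 fires, +2 burnt (F count now 6)
Step 2: +4 fires, +6 burnt (F count now 4)
Step 3: +3 fires, +4 burnt (F count now 3)
Step 4: +2 fires, +3 burnt (F count now 2)
Step 5: +2 fires, +2 burnt (F count now 2)
Step 6: +0 fires, +2 burnt (F count now 0)
Fire out after step 6
Initially T: 18, now '.': 24
Total burnt (originally-T cells now '.'): 17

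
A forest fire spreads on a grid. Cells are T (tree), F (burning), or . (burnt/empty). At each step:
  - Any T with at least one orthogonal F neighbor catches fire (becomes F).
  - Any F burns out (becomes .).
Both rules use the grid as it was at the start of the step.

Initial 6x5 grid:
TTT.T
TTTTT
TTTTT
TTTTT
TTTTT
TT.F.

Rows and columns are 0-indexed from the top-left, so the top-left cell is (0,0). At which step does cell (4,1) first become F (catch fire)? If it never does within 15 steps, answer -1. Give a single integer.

Step 1: cell (4,1)='T' (+1 fires, +1 burnt)
Step 2: cell (4,1)='T' (+3 fires, +1 burnt)
Step 3: cell (4,1)='F' (+4 fires, +3 burnt)
  -> target ignites at step 3
Step 4: cell (4,1)='.' (+6 fires, +4 burnt)
Step 5: cell (4,1)='.' (+5 fires, +6 burnt)
Step 6: cell (4,1)='.' (+4 fires, +5 burnt)
Step 7: cell (4,1)='.' (+2 fires, +4 burnt)
Step 8: cell (4,1)='.' (+1 fires, +2 burnt)
Step 9: cell (4,1)='.' (+0 fires, +1 burnt)
  fire out at step 9

3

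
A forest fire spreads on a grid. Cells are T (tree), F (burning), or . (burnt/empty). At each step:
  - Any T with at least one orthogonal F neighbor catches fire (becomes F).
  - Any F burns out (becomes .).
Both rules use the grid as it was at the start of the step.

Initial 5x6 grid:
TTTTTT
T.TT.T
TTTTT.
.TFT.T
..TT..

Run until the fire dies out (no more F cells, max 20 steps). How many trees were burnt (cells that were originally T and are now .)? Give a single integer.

Step 1: +4 fires, +1 burnt (F count now 4)
Step 2: +4 fires, +4 burnt (F count now 4)
Step 3: +4 fires, +4 burnt (F count now 4)
Step 4: +3 fires, +4 burnt (F count now 3)
Step 5: +2 fires, +3 burnt (F count now 2)
Step 6: +1 fires, +2 burnt (F count now 1)
Step 7: +1 fires, +1 burnt (F count now 1)
Step 8: +0 fires, +1 burnt (F count now 0)
Fire out after step 8
Initially T: 20, now '.': 29
Total burnt (originally-T cells now '.'): 19

Answer: 19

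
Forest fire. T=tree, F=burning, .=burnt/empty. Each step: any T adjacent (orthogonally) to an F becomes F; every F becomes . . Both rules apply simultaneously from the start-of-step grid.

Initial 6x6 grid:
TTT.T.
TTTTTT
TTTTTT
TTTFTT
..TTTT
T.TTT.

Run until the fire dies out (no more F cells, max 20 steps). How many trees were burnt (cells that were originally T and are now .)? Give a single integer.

Answer: 28

Derivation:
Step 1: +4 fires, +1 burnt (F count now 4)
Step 2: +8 fires, +4 burnt (F count now 8)
Step 3: +8 fires, +8 burnt (F count now 8)
Step 4: +5 fires, +8 burnt (F count now 5)
Step 5: +2 fires, +5 burnt (F count now 2)
Step 6: +1 fires, +2 burnt (F count now 1)
Step 7: +0 fires, +1 burnt (F count now 0)
Fire out after step 7
Initially T: 29, now '.': 35
Total burnt (originally-T cells now '.'): 28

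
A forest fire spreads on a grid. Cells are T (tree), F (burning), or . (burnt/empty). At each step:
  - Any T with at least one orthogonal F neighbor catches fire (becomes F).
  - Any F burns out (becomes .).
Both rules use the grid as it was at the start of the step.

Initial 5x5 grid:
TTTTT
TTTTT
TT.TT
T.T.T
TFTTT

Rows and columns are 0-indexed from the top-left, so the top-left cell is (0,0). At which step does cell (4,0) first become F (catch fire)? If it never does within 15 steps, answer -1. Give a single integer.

Step 1: cell (4,0)='F' (+2 fires, +1 burnt)
  -> target ignites at step 1
Step 2: cell (4,0)='.' (+3 fires, +2 burnt)
Step 3: cell (4,0)='.' (+2 fires, +3 burnt)
Step 4: cell (4,0)='.' (+3 fires, +2 burnt)
Step 5: cell (4,0)='.' (+3 fires, +3 burnt)
Step 6: cell (4,0)='.' (+4 fires, +3 burnt)
Step 7: cell (4,0)='.' (+3 fires, +4 burnt)
Step 8: cell (4,0)='.' (+1 fires, +3 burnt)
Step 9: cell (4,0)='.' (+0 fires, +1 burnt)
  fire out at step 9

1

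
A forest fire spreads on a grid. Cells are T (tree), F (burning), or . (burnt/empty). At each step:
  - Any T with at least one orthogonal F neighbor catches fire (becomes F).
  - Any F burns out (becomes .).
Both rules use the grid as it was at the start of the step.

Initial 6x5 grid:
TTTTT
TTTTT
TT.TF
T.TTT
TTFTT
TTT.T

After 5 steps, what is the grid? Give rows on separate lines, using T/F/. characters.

Step 1: 7 trees catch fire, 2 burn out
  TTTTT
  TTTTF
  TT.F.
  T.FTF
  TF.FT
  TTF.T
Step 2: 6 trees catch fire, 7 burn out
  TTTTF
  TTTF.
  TT...
  T..F.
  F...F
  TF..T
Step 3: 5 trees catch fire, 6 burn out
  TTTF.
  TTF..
  TT...
  F....
  .....
  F...F
Step 4: 3 trees catch fire, 5 burn out
  TTF..
  TF...
  FT...
  .....
  .....
  .....
Step 5: 3 trees catch fire, 3 burn out
  TF...
  F....
  .F...
  .....
  .....
  .....

TF...
F....
.F...
.....
.....
.....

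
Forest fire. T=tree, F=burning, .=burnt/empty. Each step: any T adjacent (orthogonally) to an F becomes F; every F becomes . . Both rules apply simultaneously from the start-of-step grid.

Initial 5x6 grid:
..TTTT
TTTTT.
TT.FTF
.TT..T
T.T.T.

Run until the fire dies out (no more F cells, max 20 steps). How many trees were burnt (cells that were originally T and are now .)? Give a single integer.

Answer: 16

Derivation:
Step 1: +3 fires, +2 burnt (F count now 3)
Step 2: +3 fires, +3 burnt (F count now 3)
Step 3: +3 fires, +3 burnt (F count now 3)
Step 4: +3 fires, +3 burnt (F count now 3)
Step 5: +2 fires, +3 burnt (F count now 2)
Step 6: +1 fires, +2 burnt (F count now 1)
Step 7: +1 fires, +1 burnt (F count now 1)
Step 8: +0 fires, +1 burnt (F count now 0)
Fire out after step 8
Initially T: 18, now '.': 28
Total burnt (originally-T cells now '.'): 16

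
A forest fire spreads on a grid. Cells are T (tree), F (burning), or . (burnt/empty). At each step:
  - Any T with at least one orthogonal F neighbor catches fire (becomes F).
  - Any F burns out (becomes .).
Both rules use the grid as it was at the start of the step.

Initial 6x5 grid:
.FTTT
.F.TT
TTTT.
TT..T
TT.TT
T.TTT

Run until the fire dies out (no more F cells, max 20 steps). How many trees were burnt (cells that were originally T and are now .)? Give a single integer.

Step 1: +2 fires, +2 burnt (F count now 2)
Step 2: +4 fires, +2 burnt (F count now 4)
Step 3: +5 fires, +4 burnt (F count now 5)
Step 4: +2 fires, +5 burnt (F count now 2)
Step 5: +1 fires, +2 burnt (F count now 1)
Step 6: +0 fires, +1 burnt (F count now 0)
Fire out after step 6
Initially T: 20, now '.': 24
Total burnt (originally-T cells now '.'): 14

Answer: 14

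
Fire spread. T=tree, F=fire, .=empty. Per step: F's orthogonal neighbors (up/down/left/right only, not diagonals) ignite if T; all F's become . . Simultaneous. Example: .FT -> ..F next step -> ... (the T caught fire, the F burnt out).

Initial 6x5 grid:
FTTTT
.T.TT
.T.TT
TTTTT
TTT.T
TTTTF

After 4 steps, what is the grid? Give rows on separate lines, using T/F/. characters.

Step 1: 3 trees catch fire, 2 burn out
  .FTTT
  .T.TT
  .T.TT
  TTTTT
  TTT.F
  TTTF.
Step 2: 4 trees catch fire, 3 burn out
  ..FTT
  .F.TT
  .T.TT
  TTTTF
  TTT..
  TTF..
Step 3: 6 trees catch fire, 4 burn out
  ...FT
  ...TT
  .F.TF
  TTTF.
  TTF..
  TF...
Step 4: 8 trees catch fire, 6 burn out
  ....F
  ...FF
  ...F.
  TFF..
  TF...
  F....

....F
...FF
...F.
TFF..
TF...
F....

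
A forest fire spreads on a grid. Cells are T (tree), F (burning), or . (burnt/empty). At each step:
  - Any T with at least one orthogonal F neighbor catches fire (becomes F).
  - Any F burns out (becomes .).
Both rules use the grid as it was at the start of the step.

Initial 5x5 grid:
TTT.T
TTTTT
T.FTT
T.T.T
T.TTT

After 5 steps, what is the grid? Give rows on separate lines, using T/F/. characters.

Step 1: 3 trees catch fire, 1 burn out
  TTT.T
  TTFTT
  T..FT
  T.F.T
  T.TTT
Step 2: 5 trees catch fire, 3 burn out
  TTF.T
  TF.FT
  T...F
  T...T
  T.FTT
Step 3: 5 trees catch fire, 5 burn out
  TF..T
  F...F
  T....
  T...F
  T..FT
Step 4: 4 trees catch fire, 5 burn out
  F...F
  .....
  F....
  T....
  T...F
Step 5: 1 trees catch fire, 4 burn out
  .....
  .....
  .....
  F....
  T....

.....
.....
.....
F....
T....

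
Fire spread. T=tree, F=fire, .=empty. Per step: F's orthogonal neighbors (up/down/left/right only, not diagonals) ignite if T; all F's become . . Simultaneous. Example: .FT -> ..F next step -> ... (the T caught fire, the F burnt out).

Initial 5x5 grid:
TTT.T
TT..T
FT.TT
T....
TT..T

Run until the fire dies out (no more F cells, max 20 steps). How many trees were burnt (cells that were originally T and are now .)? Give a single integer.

Step 1: +3 fires, +1 burnt (F count now 3)
Step 2: +3 fires, +3 burnt (F count now 3)
Step 3: +2 fires, +3 burnt (F count now 2)
Step 4: +1 fires, +2 burnt (F count now 1)
Step 5: +0 fires, +1 burnt (F count now 0)
Fire out after step 5
Initially T: 14, now '.': 20
Total burnt (originally-T cells now '.'): 9

Answer: 9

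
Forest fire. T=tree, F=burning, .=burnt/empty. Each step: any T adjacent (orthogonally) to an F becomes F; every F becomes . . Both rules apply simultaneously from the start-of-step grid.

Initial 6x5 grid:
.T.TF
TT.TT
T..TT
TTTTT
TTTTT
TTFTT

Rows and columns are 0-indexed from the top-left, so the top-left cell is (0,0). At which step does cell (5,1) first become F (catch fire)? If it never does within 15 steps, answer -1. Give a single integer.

Step 1: cell (5,1)='F' (+5 fires, +2 burnt)
  -> target ignites at step 1
Step 2: cell (5,1)='.' (+7 fires, +5 burnt)
Step 3: cell (5,1)='.' (+6 fires, +7 burnt)
Step 4: cell (5,1)='.' (+1 fires, +6 burnt)
Step 5: cell (5,1)='.' (+1 fires, +1 burnt)
Step 6: cell (5,1)='.' (+1 fires, +1 burnt)
Step 7: cell (5,1)='.' (+1 fires, +1 burnt)
Step 8: cell (5,1)='.' (+1 fires, +1 burnt)
Step 9: cell (5,1)='.' (+0 fires, +1 burnt)
  fire out at step 9

1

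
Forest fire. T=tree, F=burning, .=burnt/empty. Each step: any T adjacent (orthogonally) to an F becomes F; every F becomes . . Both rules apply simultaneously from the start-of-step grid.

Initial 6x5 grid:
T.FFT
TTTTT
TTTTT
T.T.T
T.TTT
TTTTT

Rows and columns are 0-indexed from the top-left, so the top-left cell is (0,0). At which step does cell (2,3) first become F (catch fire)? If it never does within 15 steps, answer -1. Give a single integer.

Step 1: cell (2,3)='T' (+3 fires, +2 burnt)
Step 2: cell (2,3)='F' (+4 fires, +3 burnt)
  -> target ignites at step 2
Step 3: cell (2,3)='.' (+4 fires, +4 burnt)
Step 4: cell (2,3)='.' (+4 fires, +4 burnt)
Step 5: cell (2,3)='.' (+4 fires, +4 burnt)
Step 6: cell (2,3)='.' (+4 fires, +4 burnt)
Step 7: cell (2,3)='.' (+1 fires, +4 burnt)
Step 8: cell (2,3)='.' (+0 fires, +1 burnt)
  fire out at step 8

2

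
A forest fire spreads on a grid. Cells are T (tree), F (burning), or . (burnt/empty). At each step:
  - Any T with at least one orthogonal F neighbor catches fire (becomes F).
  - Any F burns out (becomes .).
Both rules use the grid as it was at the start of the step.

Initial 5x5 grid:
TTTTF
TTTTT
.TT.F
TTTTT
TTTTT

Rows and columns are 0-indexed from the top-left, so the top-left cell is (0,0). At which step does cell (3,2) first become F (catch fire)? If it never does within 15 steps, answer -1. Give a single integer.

Step 1: cell (3,2)='T' (+3 fires, +2 burnt)
Step 2: cell (3,2)='T' (+4 fires, +3 burnt)
Step 3: cell (3,2)='F' (+4 fires, +4 burnt)
  -> target ignites at step 3
Step 4: cell (3,2)='.' (+5 fires, +4 burnt)
Step 5: cell (3,2)='.' (+4 fires, +5 burnt)
Step 6: cell (3,2)='.' (+1 fires, +4 burnt)
Step 7: cell (3,2)='.' (+0 fires, +1 burnt)
  fire out at step 7

3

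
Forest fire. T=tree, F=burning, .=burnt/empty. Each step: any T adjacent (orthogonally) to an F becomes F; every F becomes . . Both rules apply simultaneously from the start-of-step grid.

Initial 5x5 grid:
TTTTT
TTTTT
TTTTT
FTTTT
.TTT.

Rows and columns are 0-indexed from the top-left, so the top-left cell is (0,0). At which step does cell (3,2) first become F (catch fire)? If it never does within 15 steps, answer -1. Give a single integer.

Step 1: cell (3,2)='T' (+2 fires, +1 burnt)
Step 2: cell (3,2)='F' (+4 fires, +2 burnt)
  -> target ignites at step 2
Step 3: cell (3,2)='.' (+5 fires, +4 burnt)
Step 4: cell (3,2)='.' (+5 fires, +5 burnt)
Step 5: cell (3,2)='.' (+3 fires, +5 burnt)
Step 6: cell (3,2)='.' (+2 fires, +3 burnt)
Step 7: cell (3,2)='.' (+1 fires, +2 burnt)
Step 8: cell (3,2)='.' (+0 fires, +1 burnt)
  fire out at step 8

2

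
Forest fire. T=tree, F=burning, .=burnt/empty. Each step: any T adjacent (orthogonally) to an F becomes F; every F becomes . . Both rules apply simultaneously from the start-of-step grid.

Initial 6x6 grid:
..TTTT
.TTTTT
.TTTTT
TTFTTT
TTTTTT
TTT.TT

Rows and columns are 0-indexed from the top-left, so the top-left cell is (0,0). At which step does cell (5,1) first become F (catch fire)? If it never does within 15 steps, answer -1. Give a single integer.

Step 1: cell (5,1)='T' (+4 fires, +1 burnt)
Step 2: cell (5,1)='T' (+8 fires, +4 burnt)
Step 3: cell (5,1)='F' (+8 fires, +8 burnt)
  -> target ignites at step 3
Step 4: cell (5,1)='.' (+6 fires, +8 burnt)
Step 5: cell (5,1)='.' (+3 fires, +6 burnt)
Step 6: cell (5,1)='.' (+1 fires, +3 burnt)
Step 7: cell (5,1)='.' (+0 fires, +1 burnt)
  fire out at step 7

3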